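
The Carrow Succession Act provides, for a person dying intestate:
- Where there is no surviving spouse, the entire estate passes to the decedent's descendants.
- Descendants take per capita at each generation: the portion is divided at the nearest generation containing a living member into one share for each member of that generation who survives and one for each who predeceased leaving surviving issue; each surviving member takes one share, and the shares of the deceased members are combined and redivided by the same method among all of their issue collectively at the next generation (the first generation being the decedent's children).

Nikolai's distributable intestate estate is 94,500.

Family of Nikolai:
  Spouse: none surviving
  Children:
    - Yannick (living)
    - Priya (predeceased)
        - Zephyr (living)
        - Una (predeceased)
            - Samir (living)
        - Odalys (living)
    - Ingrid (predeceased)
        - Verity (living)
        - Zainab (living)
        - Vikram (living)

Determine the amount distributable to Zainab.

Zainab receives 10,500.

The entire 94,500 passes to the descendants.
That amount (94,500) is divided at the children's generation into 3 shares of 31,500. Yannick takes 31,500. The 2 shares of the deceased (Priya and Ingrid) are combined into a pool of 63,000.
That pool (63,000) is divided at the grandchildren's generation into 6 shares of 10,500. Zephyr, Odalys, Verity, Zainab, and Vikram each take 10,500. The remaining share for the deceased Una (10,500) is carried to the next generation.
That pool (10,500) passes entirely to Samir, the sole taker at the great-grandchildren's generation.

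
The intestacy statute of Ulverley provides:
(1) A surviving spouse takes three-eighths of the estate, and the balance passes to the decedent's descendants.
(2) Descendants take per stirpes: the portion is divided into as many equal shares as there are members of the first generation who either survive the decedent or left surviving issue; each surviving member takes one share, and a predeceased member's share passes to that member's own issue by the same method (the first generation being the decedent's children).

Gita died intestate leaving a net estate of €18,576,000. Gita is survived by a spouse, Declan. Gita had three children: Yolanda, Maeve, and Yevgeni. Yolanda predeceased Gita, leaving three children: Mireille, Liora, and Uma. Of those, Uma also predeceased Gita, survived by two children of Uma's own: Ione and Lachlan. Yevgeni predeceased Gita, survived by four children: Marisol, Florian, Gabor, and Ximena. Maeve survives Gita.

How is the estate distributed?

Declan takes three-eighths of €18,576,000 = €6,966,000. The remaining €11,610,000 passes to the descendants.
The descendants' portion (€11,610,000) is divided into 3 shares of €3,870,000: Maeve takes €3,870,000; Yolanda's €3,870,000 share passes to Yolanda's issue; Yevgeni's €3,870,000 share passes to Yevgeni's issue.
Yolanda's share (€3,870,000) is divided into 3 shares of €1,290,000: Mireille and Liora each take €1,290,000; Uma's €1,290,000 share passes to Uma's issue.
Uma's share (€1,290,000) is divided into 2 shares of €645,000: Ione and Lachlan each take €645,000.
Yevgeni's share (€3,870,000) is divided into 4 shares of €967,500: Marisol, Florian, Gabor, and Ximena each take €967,500.

Declan: €6,966,000; Mireille: €1,290,000; Liora: €1,290,000; Ione: €645,000; Lachlan: €645,000; Maeve: €3,870,000; Marisol: €967,500; Florian: €967,500; Gabor: €967,500; Ximena: €967,500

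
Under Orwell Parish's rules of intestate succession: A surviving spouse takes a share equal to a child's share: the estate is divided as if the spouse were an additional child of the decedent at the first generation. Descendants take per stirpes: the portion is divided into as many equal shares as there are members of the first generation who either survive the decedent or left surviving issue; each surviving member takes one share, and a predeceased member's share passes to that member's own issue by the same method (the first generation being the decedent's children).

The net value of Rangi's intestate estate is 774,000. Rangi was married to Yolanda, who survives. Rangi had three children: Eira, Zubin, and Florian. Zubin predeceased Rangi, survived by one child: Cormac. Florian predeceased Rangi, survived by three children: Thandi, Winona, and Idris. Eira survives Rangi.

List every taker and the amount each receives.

The spouse counts as an additional share at the children's level, so there are 4 primary shares of 193,500. Yolanda takes one such share (193,500).
The children's combined portion (580,500) is divided into 3 shares of 193,500: Eira takes 193,500; Zubin's 193,500 share passes to Zubin's issue; Florian's 193,500 share passes to Florian's issue.
Zubin's share (193,500) passes entirely to Cormac.
Florian's share (193,500) is divided into 3 shares of 64,500: Thandi, Winona, and Idris each take 64,500.

Yolanda: 193,500; Eira: 193,500; Cormac: 193,500; Thandi: 64,500; Winona: 64,500; Idris: 64,500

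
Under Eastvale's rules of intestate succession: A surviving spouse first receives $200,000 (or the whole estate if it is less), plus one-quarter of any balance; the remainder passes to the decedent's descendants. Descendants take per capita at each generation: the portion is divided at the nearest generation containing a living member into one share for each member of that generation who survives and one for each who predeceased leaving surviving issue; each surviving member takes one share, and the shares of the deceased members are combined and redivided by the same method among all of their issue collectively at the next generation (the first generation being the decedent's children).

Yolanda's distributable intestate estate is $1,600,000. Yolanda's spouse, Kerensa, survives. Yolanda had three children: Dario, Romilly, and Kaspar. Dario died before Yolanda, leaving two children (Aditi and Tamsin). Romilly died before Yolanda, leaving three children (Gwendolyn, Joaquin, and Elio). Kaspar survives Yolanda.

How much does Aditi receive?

Kerensa first takes $200,000, leaving a balance of $1,400,000. Kerensa then takes one-quarter of the balance ($350,000), for a total of $550,000. The remaining $1,050,000 passes to the descendants.
The descendants' portion ($1,050,000) is divided at the children's generation into 3 shares of $350,000. Kaspar takes $350,000. The 2 shares of the deceased (Dario and Romilly) are combined into a pool of $700,000.
That pool ($700,000) is divided at the grandchildren's generation equally among Aditi, Tamsin, Gwendolyn, Joaquin, and Elio: $140,000 each.

Aditi receives $140,000.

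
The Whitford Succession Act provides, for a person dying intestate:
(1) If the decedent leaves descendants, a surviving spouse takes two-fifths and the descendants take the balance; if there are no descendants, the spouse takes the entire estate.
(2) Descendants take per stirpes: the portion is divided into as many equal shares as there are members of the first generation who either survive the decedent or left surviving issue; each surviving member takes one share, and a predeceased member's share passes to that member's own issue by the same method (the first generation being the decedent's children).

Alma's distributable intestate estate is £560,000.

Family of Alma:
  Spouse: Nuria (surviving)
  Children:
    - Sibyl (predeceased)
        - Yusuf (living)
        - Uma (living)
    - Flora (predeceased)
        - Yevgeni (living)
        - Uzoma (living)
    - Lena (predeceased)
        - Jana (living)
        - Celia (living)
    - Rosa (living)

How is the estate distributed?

Nuria: £224,000; Yusuf: £42,000; Uma: £42,000; Yevgeni: £42,000; Uzoma: £42,000; Jana: £42,000; Celia: £42,000; Rosa: £84,000

Nuria takes two-fifths of £560,000 = £224,000. The remaining £336,000 passes to the descendants.
The descendants' portion (£336,000) is divided into 4 shares of £84,000: Rosa takes £84,000; Sibyl's £84,000 share passes to Sibyl's issue; Flora's £84,000 share passes to Flora's issue; Lena's £84,000 share passes to Lena's issue.
Sibyl's share (£84,000) is divided into 2 shares of £42,000: Yusuf and Uma each take £42,000.
Flora's share (£84,000) is divided into 2 shares of £42,000: Yevgeni and Uzoma each take £42,000.
Lena's share (£84,000) is divided into 2 shares of £42,000: Jana and Celia each take £42,000.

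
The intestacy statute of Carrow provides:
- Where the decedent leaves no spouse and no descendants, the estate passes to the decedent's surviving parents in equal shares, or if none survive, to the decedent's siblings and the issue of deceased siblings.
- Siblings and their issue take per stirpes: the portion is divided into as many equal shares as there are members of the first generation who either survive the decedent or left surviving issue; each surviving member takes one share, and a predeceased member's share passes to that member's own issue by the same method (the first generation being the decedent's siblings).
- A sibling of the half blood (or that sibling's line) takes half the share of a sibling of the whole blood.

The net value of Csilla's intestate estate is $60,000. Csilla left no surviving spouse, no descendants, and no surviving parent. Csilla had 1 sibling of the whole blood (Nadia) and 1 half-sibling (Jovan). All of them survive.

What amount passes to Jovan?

The entire $60,000 passes to the siblings and their issue.
Counting each half-blood sibling's line as half a unit, there are 3/2 units in $60,000, so one unit is $40,000. Whole-blood lines (Nadia) take $40,000 each; half-blood lines (Jovan) take $20,000 each.

Jovan receives $20,000.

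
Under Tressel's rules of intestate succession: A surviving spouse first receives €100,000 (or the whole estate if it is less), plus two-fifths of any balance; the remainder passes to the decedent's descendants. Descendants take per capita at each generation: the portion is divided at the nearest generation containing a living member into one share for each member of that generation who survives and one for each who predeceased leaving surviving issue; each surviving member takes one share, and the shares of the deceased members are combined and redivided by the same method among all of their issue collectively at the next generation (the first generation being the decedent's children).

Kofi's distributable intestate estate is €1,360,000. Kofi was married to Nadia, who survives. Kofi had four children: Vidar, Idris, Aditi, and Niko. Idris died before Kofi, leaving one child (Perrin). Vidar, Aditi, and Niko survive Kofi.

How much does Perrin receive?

Nadia first takes €100,000, leaving a balance of €1,260,000. Nadia then takes two-fifths of the balance (€504,000), for a total of €604,000. The remaining €756,000 passes to the descendants.
The descendants' portion (€756,000) is divided at the children's generation into 4 shares of €189,000. Vidar, Aditi, and Niko each take €189,000. The remaining share for the deceased Idris (€189,000) is carried to the next generation.
That pool (€189,000) passes entirely to Perrin, the sole taker at the grandchildren's generation.

Perrin receives €189,000.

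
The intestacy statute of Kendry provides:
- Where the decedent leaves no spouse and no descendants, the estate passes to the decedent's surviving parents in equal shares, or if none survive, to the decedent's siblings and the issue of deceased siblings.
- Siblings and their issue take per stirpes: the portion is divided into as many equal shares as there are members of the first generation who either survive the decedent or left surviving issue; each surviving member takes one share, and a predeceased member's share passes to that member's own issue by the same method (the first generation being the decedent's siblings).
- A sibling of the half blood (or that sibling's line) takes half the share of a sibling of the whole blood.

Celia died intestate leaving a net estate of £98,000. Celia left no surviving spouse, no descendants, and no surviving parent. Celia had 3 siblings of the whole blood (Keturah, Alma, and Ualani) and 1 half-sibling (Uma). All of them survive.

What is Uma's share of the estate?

Uma receives £14,000.

The entire £98,000 passes to the siblings and their issue.
Counting each half-blood sibling's line as half a unit, there are 7/2 units in £98,000, so one unit is £28,000. Whole-blood lines (Keturah, Alma, and Ualani) take £28,000 each; half-blood lines (Uma) take £14,000 each.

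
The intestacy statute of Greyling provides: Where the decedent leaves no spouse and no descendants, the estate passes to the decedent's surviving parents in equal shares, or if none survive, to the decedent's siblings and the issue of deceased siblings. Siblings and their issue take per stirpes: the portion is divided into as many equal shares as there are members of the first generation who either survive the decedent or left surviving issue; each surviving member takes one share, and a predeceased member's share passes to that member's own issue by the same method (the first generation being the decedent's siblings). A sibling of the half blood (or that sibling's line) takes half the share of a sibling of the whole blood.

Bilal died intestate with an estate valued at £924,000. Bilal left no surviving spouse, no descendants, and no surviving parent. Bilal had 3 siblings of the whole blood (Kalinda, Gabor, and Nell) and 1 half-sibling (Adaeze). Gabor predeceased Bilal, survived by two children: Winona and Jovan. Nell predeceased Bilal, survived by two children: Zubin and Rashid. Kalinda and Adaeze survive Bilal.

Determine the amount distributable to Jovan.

Jovan receives £132,000.

The entire £924,000 passes to the siblings and their issue.
Counting each half-blood sibling's line as half a unit, there are 7/2 units in £924,000, so one unit is £264,000. Whole-blood lines (Kalinda, Gabor, and Nell) take £264,000 each; half-blood lines (Adaeze) take £132,000 each.
Gabor's share (£264,000) is divided into 2 shares of £132,000: Winona and Jovan each take £132,000.
Nell's share (£264,000) is divided into 2 shares of £132,000: Zubin and Rashid each take £132,000.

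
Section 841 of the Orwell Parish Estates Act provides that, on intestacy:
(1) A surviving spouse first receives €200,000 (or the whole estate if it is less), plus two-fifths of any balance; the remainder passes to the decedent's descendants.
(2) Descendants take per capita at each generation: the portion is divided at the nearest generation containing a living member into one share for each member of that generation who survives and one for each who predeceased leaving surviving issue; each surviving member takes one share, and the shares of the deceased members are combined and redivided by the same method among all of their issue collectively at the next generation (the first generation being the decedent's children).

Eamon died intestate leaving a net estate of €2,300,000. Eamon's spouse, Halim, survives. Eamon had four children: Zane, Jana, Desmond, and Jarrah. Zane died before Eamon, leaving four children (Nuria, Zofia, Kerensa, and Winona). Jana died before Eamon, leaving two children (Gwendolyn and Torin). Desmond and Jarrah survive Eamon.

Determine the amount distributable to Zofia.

Zofia receives €105,000.

Halim first takes €200,000, leaving a balance of €2,100,000. Halim then takes two-fifths of the balance (€840,000), for a total of €1,040,000. The remaining €1,260,000 passes to the descendants.
The descendants' portion (€1,260,000) is divided at the children's generation into 4 shares of €315,000. Desmond and Jarrah each take €315,000. The 2 shares of the deceased (Zane and Jana) are combined into a pool of €630,000.
That pool (€630,000) is divided at the grandchildren's generation equally among Nuria, Zofia, Kerensa, Winona, Gwendolyn, and Torin: €105,000 each.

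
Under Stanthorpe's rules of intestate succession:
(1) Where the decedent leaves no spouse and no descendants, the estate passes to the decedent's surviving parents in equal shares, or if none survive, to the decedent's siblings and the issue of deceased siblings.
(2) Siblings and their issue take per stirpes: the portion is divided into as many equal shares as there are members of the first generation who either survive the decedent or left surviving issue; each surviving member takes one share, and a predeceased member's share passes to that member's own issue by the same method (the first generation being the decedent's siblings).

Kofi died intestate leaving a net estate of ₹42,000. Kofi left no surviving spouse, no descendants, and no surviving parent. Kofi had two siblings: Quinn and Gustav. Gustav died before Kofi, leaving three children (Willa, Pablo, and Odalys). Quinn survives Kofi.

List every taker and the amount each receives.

The entire ₹42,000 passes to the siblings and their issue.
That amount (₹42,000) is divided into 2 shares of ₹21,000: Quinn takes ₹21,000; Gustav's ₹21,000 share passes to Gustav's issue.
Gustav's share (₹21,000) is divided into 3 shares of ₹7,000: Willa, Pablo, and Odalys each take ₹7,000.

Quinn: ₹21,000; Willa: ₹7,000; Pablo: ₹7,000; Odalys: ₹7,000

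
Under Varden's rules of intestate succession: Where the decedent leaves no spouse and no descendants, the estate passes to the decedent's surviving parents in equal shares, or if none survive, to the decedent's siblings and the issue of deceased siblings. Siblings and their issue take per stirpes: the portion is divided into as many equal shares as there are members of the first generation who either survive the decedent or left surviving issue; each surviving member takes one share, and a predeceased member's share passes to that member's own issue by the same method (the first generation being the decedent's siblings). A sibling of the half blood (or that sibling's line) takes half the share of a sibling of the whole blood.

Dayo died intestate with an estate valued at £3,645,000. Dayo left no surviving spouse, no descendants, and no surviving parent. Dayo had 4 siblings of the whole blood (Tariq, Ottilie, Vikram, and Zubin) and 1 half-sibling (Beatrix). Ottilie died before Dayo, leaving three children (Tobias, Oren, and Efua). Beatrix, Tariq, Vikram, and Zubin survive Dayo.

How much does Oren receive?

Oren receives £270,000.

The entire £3,645,000 passes to the siblings and their issue.
Counting each half-blood sibling's line as half a unit, there are 9/2 units in £3,645,000, so one unit is £810,000. Whole-blood lines (Tariq, Ottilie, Vikram, and Zubin) take £810,000 each; half-blood lines (Beatrix) take £405,000 each.
Ottilie's share (£810,000) is divided into 3 shares of £270,000: Tobias, Oren, and Efua each take £270,000.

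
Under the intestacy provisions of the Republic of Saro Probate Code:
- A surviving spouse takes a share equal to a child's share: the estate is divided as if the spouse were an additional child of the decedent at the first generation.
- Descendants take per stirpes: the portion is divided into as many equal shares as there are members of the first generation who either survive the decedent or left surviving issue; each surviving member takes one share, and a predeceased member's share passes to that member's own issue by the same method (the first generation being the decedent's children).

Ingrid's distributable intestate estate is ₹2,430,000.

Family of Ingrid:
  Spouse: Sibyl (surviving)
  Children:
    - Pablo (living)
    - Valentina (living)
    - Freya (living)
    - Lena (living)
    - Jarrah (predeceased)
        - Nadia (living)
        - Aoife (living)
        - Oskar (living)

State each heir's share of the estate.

The spouse counts as an additional share at the children's level, so there are 6 primary shares of ₹405,000. Sibyl takes one such share (₹405,000).
The children's combined portion (₹2,025,000) is divided into 5 shares of ₹405,000: Pablo, Valentina, Freya, and Lena each take ₹405,000; Jarrah's ₹405,000 share passes to Jarrah's issue.
Jarrah's share (₹405,000) is divided into 3 shares of ₹135,000: Nadia, Aoife, and Oskar each take ₹135,000.

Sibyl: ₹405,000; Pablo: ₹405,000; Valentina: ₹405,000; Freya: ₹405,000; Lena: ₹405,000; Nadia: ₹135,000; Aoife: ₹135,000; Oskar: ₹135,000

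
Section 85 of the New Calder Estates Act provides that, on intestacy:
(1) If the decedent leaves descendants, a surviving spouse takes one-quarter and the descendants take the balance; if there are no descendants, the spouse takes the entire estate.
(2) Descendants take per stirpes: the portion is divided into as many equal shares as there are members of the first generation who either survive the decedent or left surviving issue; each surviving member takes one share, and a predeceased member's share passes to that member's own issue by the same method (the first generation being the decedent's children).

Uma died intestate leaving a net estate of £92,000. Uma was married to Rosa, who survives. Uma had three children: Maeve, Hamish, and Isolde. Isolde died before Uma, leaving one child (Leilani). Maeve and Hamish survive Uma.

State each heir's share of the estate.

Rosa: £23,000; Maeve: £23,000; Hamish: £23,000; Leilani: £23,000

Rosa takes one-quarter of £92,000 = £23,000. The remaining £69,000 passes to the descendants.
The descendants' portion (£69,000) is divided into 3 shares of £23,000: Maeve and Hamish each take £23,000; Isolde's £23,000 share passes to Isolde's issue.
Isolde's share (£23,000) passes entirely to Leilani.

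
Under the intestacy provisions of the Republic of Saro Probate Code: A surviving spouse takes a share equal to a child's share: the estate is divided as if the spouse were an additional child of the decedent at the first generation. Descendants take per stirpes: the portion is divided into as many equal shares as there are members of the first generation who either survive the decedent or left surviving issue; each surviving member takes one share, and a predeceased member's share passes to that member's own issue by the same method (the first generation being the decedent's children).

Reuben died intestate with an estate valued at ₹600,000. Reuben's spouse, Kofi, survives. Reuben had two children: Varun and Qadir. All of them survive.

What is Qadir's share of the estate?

The spouse counts as an additional share at the children's level, so there are 3 primary shares of ₹200,000. Kofi takes one such share (₹200,000).
The children's combined portion (₹400,000) is divided into 2 shares of ₹200,000: Varun and Qadir each take ₹200,000.

Qadir receives ₹200,000.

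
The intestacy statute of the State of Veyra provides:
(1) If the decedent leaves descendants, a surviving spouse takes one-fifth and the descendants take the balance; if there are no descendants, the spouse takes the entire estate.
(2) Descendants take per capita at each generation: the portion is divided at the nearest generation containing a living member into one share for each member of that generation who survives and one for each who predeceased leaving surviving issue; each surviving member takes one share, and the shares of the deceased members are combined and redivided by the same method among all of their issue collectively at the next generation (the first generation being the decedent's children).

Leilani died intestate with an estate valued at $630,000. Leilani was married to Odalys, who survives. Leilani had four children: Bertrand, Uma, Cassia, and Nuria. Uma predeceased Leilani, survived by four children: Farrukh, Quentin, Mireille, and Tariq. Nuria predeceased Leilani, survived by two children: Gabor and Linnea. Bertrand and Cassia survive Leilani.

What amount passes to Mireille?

Odalys takes one-fifth of $630,000 = $126,000. The remaining $504,000 passes to the descendants.
The descendants' portion ($504,000) is divided at the children's generation into 4 shares of $126,000. Bertrand and Cassia each take $126,000. The 2 shares of the deceased (Uma and Nuria) are combined into a pool of $252,000.
That pool ($252,000) is divided at the grandchildren's generation equally among Farrukh, Quentin, Mireille, Tariq, Gabor, and Linnea: $42,000 each.

Mireille receives $42,000.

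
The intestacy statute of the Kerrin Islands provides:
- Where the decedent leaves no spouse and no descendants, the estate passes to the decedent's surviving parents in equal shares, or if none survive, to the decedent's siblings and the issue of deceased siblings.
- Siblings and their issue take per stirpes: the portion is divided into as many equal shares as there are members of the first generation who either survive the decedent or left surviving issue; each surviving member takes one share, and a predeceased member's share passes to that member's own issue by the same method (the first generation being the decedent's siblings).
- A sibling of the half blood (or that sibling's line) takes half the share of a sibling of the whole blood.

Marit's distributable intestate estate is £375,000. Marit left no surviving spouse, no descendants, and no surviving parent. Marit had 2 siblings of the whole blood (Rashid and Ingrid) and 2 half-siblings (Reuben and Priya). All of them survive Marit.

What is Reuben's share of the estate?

Reuben receives £62,500.

The entire £375,000 passes to the siblings and their issue.
Counting each half-blood sibling's line as half a unit, there are 3 units in £375,000, so one unit is £125,000. Whole-blood lines (Rashid and Ingrid) take £125,000 each; half-blood lines (Reuben and Priya) take £62,500 each.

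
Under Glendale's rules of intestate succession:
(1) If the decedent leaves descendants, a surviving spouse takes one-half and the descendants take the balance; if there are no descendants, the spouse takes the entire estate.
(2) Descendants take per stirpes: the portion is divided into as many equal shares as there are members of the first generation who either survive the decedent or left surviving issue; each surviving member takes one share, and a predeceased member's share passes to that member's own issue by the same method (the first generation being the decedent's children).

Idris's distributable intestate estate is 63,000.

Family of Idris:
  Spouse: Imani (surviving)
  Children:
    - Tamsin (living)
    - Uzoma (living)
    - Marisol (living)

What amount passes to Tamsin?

Imani takes one-half of 63,000 = 31,500. The remaining 31,500 passes to the descendants.
The descendants' portion (31,500) is divided into 3 shares of 10,500: Tamsin, Uzoma, and Marisol each take 10,500.

Tamsin receives 10,500.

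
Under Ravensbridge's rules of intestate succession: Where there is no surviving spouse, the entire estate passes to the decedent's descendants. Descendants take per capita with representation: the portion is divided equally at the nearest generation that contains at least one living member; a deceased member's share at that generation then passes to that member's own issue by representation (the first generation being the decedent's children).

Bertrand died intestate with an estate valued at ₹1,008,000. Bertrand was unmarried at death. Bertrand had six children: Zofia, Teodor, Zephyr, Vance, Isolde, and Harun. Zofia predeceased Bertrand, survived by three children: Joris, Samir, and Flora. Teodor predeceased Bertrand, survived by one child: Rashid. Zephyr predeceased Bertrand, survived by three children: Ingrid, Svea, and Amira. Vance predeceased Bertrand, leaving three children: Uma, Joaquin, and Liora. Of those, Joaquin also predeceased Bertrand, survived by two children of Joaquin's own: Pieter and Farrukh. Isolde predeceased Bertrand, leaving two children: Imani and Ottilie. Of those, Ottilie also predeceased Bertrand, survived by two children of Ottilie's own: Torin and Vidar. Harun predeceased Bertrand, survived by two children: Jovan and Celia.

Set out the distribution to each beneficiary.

Joris: ₹72,000; Samir: ₹72,000; Flora: ₹72,000; Rashid: ₹72,000; Ingrid: ₹72,000; Svea: ₹72,000; Amira: ₹72,000; Uma: ₹72,000; Pieter: ₹36,000; Farrukh: ₹36,000; Liora: ₹72,000; Imani: ₹72,000; Torin: ₹36,000; Vidar: ₹36,000; Jovan: ₹72,000; Celia: ₹72,000

The entire ₹1,008,000 passes to the descendants.
No child survives, so the initial division is made at the grandchildren's generation.
That amount (₹1,008,000) is divided into 14 shares of ₹72,000: Joris, Samir, Flora, Rashid, Ingrid, Svea, Amira, Uma, Liora, Imani, Jovan, and Celia each take ₹72,000; Joaquin's ₹72,000 share passes to Joaquin's issue; Ottilie's ₹72,000 share passes to Ottilie's issue.
Joaquin's share (₹72,000) is divided into 2 shares of ₹36,000: Pieter and Farrukh each take ₹36,000.
Ottilie's share (₹72,000) is divided into 2 shares of ₹36,000: Torin and Vidar each take ₹36,000.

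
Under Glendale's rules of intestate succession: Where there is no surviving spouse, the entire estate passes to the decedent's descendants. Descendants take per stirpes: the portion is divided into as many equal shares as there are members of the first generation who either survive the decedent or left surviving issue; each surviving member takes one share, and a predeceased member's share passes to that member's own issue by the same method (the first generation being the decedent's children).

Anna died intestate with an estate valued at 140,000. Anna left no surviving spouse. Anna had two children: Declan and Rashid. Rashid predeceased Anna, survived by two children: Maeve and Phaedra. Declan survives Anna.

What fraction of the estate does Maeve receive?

Maeve receives 1/4 of the estate.

The entire 140,000 passes to the descendants.
That amount (140,000) is divided into 2 shares of 70,000: Declan takes 70,000; Rashid's 70,000 share passes to Rashid's issue.
Rashid's share (70,000) is divided into 2 shares of 35,000: Maeve and Phaedra each take 35,000.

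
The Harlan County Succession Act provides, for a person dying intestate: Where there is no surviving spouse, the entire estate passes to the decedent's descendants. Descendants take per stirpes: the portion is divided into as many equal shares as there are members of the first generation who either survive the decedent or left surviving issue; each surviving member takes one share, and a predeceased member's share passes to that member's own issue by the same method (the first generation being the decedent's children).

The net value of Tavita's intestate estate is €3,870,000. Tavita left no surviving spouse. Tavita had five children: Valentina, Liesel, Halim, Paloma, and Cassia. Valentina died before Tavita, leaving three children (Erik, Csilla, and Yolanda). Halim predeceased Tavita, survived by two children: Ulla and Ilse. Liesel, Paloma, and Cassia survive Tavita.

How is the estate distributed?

Erik: €258,000; Csilla: €258,000; Yolanda: €258,000; Liesel: €774,000; Ulla: €387,000; Ilse: €387,000; Paloma: €774,000; Cassia: €774,000

The entire €3,870,000 passes to the descendants.
That amount (€3,870,000) is divided into 5 shares of €774,000: Liesel, Paloma, and Cassia each take €774,000; Valentina's €774,000 share passes to Valentina's issue; Halim's €774,000 share passes to Halim's issue.
Valentina's share (€774,000) is divided into 3 shares of €258,000: Erik, Csilla, and Yolanda each take €258,000.
Halim's share (€774,000) is divided into 2 shares of €387,000: Ulla and Ilse each take €387,000.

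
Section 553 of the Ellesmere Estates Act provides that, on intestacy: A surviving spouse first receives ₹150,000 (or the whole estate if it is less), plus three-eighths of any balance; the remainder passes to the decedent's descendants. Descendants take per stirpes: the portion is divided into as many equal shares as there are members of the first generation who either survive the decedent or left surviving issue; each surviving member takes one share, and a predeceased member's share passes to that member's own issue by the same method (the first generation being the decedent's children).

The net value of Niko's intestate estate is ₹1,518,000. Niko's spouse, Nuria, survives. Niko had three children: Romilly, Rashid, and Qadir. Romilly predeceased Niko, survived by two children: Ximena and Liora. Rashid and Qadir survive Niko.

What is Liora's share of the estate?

Nuria first takes ₹150,000, leaving a balance of ₹1,368,000. Nuria then takes three-eighths of the balance (₹513,000), for a total of ₹663,000. The remaining ₹855,000 passes to the descendants.
The descendants' portion (₹855,000) is divided into 3 shares of ₹285,000: Rashid and Qadir each take ₹285,000; Romilly's ₹285,000 share passes to Romilly's issue.
Romilly's share (₹285,000) is divided into 2 shares of ₹142,500: Ximena and Liora each take ₹142,500.

Liora receives ₹142,500.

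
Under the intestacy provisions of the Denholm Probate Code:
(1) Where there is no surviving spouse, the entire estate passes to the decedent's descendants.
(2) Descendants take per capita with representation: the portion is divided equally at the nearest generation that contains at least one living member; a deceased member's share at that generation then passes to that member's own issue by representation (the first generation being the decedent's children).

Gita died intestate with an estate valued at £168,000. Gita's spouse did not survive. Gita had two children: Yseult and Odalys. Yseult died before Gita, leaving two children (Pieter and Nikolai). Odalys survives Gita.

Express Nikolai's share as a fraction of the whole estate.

The entire £168,000 passes to the descendants.
That amount (£168,000) is divided into 2 shares of £84,000: Odalys takes £84,000; Yseult's £84,000 share passes to Yseult's issue.
Yseult's share (£84,000) is divided into 2 shares of £42,000: Pieter and Nikolai each take £42,000.

Nikolai receives 1/4 of the estate.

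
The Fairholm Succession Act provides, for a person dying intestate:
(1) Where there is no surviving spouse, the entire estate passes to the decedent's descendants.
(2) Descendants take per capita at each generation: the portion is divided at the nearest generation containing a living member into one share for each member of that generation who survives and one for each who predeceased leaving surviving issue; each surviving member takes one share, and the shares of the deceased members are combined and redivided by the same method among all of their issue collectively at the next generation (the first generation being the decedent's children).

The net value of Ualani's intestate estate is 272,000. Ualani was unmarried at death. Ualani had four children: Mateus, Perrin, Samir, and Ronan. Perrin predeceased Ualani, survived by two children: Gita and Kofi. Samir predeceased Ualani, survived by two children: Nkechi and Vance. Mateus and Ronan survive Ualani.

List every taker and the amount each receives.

Mateus: 68,000; Gita: 34,000; Kofi: 34,000; Nkechi: 34,000; Vance: 34,000; Ronan: 68,000

The entire 272,000 passes to the descendants.
That amount (272,000) is divided at the children's generation into 4 shares of 68,000. Mateus and Ronan each take 68,000. The 2 shares of the deceased (Perrin and Samir) are combined into a pool of 136,000.
That pool (136,000) is divided at the grandchildren's generation equally among Gita, Kofi, Nkechi, and Vance: 34,000 each.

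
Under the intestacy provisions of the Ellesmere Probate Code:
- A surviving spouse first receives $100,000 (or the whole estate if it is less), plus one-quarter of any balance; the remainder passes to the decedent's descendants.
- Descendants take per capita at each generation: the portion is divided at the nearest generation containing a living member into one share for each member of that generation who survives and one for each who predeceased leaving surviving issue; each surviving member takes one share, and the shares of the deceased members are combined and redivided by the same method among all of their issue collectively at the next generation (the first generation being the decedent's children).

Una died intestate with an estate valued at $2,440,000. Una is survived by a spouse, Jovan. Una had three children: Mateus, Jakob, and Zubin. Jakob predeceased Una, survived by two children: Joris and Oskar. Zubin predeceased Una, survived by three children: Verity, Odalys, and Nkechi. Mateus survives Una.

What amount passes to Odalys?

Odalys receives $234,000.

Jovan first takes $100,000, leaving a balance of $2,340,000. Jovan then takes one-quarter of the balance ($585,000), for a total of $685,000. The remaining $1,755,000 passes to the descendants.
The descendants' portion ($1,755,000) is divided at the children's generation into 3 shares of $585,000. Mateus takes $585,000. The 2 shares of the deceased (Jakob and Zubin) are combined into a pool of $1,170,000.
That pool ($1,170,000) is divided at the grandchildren's generation equally among Joris, Oskar, Verity, Odalys, and Nkechi: $234,000 each.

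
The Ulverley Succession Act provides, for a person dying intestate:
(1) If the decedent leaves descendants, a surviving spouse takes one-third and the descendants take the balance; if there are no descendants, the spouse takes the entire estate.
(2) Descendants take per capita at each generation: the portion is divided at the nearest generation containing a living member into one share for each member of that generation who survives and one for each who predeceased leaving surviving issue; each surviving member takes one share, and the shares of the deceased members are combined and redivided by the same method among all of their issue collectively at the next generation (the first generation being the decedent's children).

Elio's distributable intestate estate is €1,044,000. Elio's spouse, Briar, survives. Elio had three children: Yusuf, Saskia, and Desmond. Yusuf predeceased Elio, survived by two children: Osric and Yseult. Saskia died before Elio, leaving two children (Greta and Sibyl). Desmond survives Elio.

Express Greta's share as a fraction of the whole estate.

Greta receives 1/9 of the estate.

Briar takes one-third of €1,044,000 = €348,000. The remaining €696,000 passes to the descendants.
The descendants' portion (€696,000) is divided at the children's generation into 3 shares of €232,000. Desmond takes €232,000. The 2 shares of the deceased (Yusuf and Saskia) are combined into a pool of €464,000.
That pool (€464,000) is divided at the grandchildren's generation equally among Osric, Yseult, Greta, and Sibyl: €116,000 each.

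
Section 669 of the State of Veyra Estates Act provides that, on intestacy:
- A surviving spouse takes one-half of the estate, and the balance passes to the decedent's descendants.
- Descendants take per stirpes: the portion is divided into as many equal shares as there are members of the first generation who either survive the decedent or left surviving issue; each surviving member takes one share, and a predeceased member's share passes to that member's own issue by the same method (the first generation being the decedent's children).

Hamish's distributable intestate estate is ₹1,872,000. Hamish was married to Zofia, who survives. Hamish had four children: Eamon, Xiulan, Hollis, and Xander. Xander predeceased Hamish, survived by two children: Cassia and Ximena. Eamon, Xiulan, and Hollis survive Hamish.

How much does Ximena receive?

Ximena receives ₹117,000.

Zofia takes one-half of ₹1,872,000 = ₹936,000. The remaining ₹936,000 passes to the descendants.
The descendants' portion (₹936,000) is divided into 4 shares of ₹234,000: Eamon, Xiulan, and Hollis each take ₹234,000; Xander's ₹234,000 share passes to Xander's issue.
Xander's share (₹234,000) is divided into 2 shares of ₹117,000: Cassia and Ximena each take ₹117,000.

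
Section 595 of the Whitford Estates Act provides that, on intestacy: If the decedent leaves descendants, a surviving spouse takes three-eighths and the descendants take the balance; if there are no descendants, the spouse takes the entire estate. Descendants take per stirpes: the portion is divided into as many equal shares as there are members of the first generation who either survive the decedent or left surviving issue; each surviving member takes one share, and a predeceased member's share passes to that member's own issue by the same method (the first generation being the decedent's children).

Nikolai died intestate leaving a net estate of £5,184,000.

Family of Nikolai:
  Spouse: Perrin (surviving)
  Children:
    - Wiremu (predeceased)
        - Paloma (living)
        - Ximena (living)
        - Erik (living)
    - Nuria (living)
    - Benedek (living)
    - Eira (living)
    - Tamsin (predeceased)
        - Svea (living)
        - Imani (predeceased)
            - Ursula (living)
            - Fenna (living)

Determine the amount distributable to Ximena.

Ximena receives £216,000.

Perrin takes three-eighths of £5,184,000 = £1,944,000. The remaining £3,240,000 passes to the descendants.
The descendants' portion (£3,240,000) is divided into 5 shares of £648,000: Nuria, Benedek, and Eira each take £648,000; Wiremu's £648,000 share passes to Wiremu's issue; Tamsin's £648,000 share passes to Tamsin's issue.
Wiremu's share (£648,000) is divided into 3 shares of £216,000: Paloma, Ximena, and Erik each take £216,000.
Tamsin's share (£648,000) is divided into 2 shares of £324,000: Svea takes £324,000; Imani's £324,000 share passes to Imani's issue.
Imani's share (£324,000) is divided into 2 shares of £162,000: Ursula and Fenna each take £162,000.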